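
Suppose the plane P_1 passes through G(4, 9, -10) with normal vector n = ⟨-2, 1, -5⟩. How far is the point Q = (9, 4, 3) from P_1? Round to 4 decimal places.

P_1: n·r = n·G gives -2x + y - 5z = 51.
n·Q − d = (-2)·(9) + (1)·(4) + (-5)·(3) − 51 = -80; |n| = √30.
Distance = |-80| / √30 = 80/√30 ≈ 14.6059.

14.6059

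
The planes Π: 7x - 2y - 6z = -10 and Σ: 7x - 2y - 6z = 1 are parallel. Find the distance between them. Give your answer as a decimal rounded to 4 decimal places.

1.1660

Same normal n = (7, -2, -6) with |n| = √89; distance = |-10 − 1| / |n| = 11/√89 ≈ 1.1660.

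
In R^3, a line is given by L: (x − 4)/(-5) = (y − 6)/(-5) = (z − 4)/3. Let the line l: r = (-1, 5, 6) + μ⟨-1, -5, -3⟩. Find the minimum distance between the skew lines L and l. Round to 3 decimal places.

2.283

L has direction (-5, -5, 3) through (4, 6, 4).
Common perpendicular direction n = (-5, -5, 3) × (-1, -5, -3) = (30, -18, 20).
With w = (-1, 5, 6) − (4, 6, 4) = (-5, -1, 2), w · n = -92.
Distance = |w · n| / |n| = |-92| / √1624 ≈ 2.283.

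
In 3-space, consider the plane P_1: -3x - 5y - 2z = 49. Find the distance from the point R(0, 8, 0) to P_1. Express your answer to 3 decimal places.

n·R − d = (-3)·(0) + (-5)·(8) + (-2)·(0) − 49 = -89; |n| = √38.
Distance = |-89| / √38 = 89/√38 ≈ 14.438.

14.438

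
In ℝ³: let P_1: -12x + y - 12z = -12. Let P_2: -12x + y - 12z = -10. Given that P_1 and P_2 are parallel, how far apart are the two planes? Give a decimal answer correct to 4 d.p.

0.1176

Same normal n = (-12, 1, -12) with |n| = √289; distance = |-12 − (-10)| / |n| = 2/√289 ≈ 0.1176.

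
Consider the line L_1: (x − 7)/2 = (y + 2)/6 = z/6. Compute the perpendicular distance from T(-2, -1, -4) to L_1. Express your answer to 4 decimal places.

8.9971

L_1 has direction (2, 6, 6) through (7, -2, 0).
Taking (7, -2, 0) on L_1 with direction v = (2, 6, 6): w = T − (7, -2, 0) = (-9, 1, -4), and w × v = (30, 46, -56).
Distance = |w × v| / |v| = √6152 / √76 ≈ 8.9971.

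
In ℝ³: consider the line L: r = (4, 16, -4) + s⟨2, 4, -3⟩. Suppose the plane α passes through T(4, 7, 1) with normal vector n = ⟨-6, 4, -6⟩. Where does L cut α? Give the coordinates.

α: n·r = n·T gives -6x + 4y - 6z = -2.
Substitute r = (4, 16, -4) + t(2, 4, -3) into the plane: 64 + 22t = -2, so t = -3.
Intersection: (4, 16, -4) + (-3)·(2, 4, -3) = (-2, 4, 5).

(-2, 4, 5)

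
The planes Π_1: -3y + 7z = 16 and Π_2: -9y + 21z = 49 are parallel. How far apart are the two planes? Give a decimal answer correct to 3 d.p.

Rescale Π_2 by 1/3: -3y + 7z = 49/3. Then distance = |16 − (49/3)| / √58 ≈ 0.044.

0.044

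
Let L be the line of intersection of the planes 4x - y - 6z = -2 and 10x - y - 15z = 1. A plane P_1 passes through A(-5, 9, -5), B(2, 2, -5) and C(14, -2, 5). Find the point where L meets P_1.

(8, 4, 5)

Direction of L: (4, -1, -6) × (10, -1, -15) = (9, 0, 6).
A point on L: solving the two plane equations with x = 5 gives (5, 4, 3).
AB = (7, -7, 0), AC = (19, -11, 10); a normal to P_1 is AB × AC = (-70, -70, 56).
Using A: P_1 has equation -70x - 70y + 56z = -560.
Substitute r = (5, 4, 3) + t(9, 0, 6) into the plane: -462 + (-294)t = -560, so t = 1/3.
Intersection: (5, 4, 3) + (1/3)·(9, 0, 6) = (8, 4, 5).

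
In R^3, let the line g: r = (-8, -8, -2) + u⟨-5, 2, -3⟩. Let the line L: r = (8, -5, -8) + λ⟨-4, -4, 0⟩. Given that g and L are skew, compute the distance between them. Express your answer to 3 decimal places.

9.896

Common perpendicular direction n = (-5, 2, -3) × (-4, -4, 0) = (-12, 12, 28).
With w = (8, -5, -8) − (-8, -8, -2) = (16, 3, -6), w · n = -324.
Distance = |w · n| / |n| = |-324| / √1072 ≈ 9.896.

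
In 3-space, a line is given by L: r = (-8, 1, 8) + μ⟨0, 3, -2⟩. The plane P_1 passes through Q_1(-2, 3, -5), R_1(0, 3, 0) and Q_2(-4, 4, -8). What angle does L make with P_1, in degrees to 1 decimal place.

41.4

Q_1R_1 = (2, 0, 5), Q_1Q_2 = (-2, 1, -3); a normal to P_1 is Q_1R_1 × Q_1Q_2 = (-5, -4, 2).
Using Q_1: P_1 has equation -5x - 4y + 2z = -12.
sin θ = |n·v| / (|n||v|) = |-16| / (√45 · √13) = 0.66152.
θ ≈ 41.4°.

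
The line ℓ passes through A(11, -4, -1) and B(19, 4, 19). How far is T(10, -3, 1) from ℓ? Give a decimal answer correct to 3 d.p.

1.723

A direction vector for ℓ is B − A = (8, 8, 20).
Taking (11, -4, -1) on ℓ with direction v = (8, 8, 20): w = T − (11, -4, -1) = (-1, 1, 2), and w × v = (4, 36, -16).
Distance = |w × v| / |v| = √1568 / √528 ≈ 1.723.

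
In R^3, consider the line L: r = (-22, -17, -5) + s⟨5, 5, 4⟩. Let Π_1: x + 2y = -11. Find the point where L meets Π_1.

Substitute r = (-22, -17, -5) + t(5, 5, 4) into the plane: -56 + 15t = -11, so t = 3.
Intersection: (-22, -17, -5) + 3·(5, 5, 4) = (-7, -2, 7).

(-7, -2, 7)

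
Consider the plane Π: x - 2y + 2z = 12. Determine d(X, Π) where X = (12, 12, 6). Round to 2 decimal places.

n·X − d = (1)·(12) + (-2)·(12) + (2)·(6) − 12 = -12; |n| = √9.
Distance = |-12| / √9 = 12/√9 ≈ 4.00.

4.00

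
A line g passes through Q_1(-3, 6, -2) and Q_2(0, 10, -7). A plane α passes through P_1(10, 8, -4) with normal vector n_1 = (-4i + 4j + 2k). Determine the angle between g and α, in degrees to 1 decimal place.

8.1

A direction vector for g is Q_2 − Q_1 = (3, 4, -5).
α: n_1·r = n_1·P_1 gives -4x + 4y + 2z = -16.
sin θ = |n·v| / (|n||v|) = |-6| / (√36 · √50) = 0.14142.
θ ≈ 8.1°.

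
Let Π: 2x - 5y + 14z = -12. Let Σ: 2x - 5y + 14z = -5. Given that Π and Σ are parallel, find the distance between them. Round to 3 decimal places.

Same normal n = (2, -5, 14) with |n| = √225; distance = |-12 − (-5)| / |n| = 7/√225 ≈ 0.467.

0.467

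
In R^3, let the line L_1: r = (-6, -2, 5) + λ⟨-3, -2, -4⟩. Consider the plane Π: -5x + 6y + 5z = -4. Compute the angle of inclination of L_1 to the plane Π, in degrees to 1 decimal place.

sin θ = |n·v| / (|n||v|) = |-17| / (√86 · √29) = 0.34041.
θ ≈ 19.9°.

19.9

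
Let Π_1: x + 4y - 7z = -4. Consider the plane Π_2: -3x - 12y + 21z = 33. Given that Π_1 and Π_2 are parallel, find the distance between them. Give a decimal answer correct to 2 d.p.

Rescale Π_2 by 1/(-3): x + 4y - 7z = -11. Then distance = |-4 − (-11)| / √66 ≈ 0.86.

0.86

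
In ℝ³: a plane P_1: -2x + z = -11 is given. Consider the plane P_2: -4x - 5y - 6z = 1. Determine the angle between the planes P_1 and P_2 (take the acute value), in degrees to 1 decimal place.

cos θ = |n₁·n₂| / (|n₁||n₂|) = |2| / (√5 · √77).
θ = arccos(0.10193) ≈ 84.1°.

84.1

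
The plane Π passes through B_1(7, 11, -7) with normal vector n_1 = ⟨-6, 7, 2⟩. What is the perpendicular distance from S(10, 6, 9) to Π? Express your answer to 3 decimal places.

Π: n_1·r = n_1·B_1 gives -6x + 7y + 2z = 21.
n·S − d = (-6)·(10) + (7)·(6) + (2)·(9) − 21 = -21; |n| = √89.
Distance = |-21| / √89 = 21/√89 ≈ 2.226.

2.226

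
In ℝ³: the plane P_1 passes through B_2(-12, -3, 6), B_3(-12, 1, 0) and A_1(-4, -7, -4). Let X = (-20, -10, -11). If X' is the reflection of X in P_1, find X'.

(4, 8, 1)

B_2B_3 = (0, 4, -6), B_2A_1 = (8, -4, -10); a normal to P_1 is B_2B_3 × B_2A_1 = (-64, -48, -32).
Using B_2: P_1 has equation -64x - 48y - 32z = 720.
λ = (n·X − d)/|n|² = (2112 − 720)/7424 = 3/16.
Reflection = X − 2λn = (-20, -10, -11) − (3/8)·(-64, -48, -32) = (4, 8, 1).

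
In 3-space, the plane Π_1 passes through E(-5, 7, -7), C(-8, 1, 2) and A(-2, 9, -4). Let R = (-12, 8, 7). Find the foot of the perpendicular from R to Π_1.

(-6, 2, 5)

EC = (-3, -6, 9), EA = (3, 2, 3); a normal to Π_1 is EC × EA = (-36, 36, 12).
Using E: Π_1 has equation -36x + 36y + 12z = 348.
Foot = R − λn with λ = (n·R − d)/|n|² = (804 − 348)/2736 = 1/6.
Foot = (-12, 8, 7) − (1/6)·(-36, 36, 12) = (-6, 2, 5).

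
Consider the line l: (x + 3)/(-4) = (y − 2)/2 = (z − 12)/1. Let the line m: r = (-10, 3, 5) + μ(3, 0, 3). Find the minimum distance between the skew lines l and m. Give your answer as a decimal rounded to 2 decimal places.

0.87

l has direction (-4, 2, 1) through (-3, 2, 12).
Common perpendicular direction n = (-4, 2, 1) × (3, 0, 3) = (6, 15, -6).
With w = (-10, 3, 5) − (-3, 2, 12) = (-7, 1, -7), w · n = 15.
Distance = |w · n| / |n| = |15| / √297 ≈ 0.87.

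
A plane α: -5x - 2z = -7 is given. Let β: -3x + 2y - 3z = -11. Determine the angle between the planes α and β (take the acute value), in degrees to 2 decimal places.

cos θ = |n₁·n₂| / (|n₁||n₂|) = |21| / (√29 · √22).
θ = arccos(0.83140) ≈ 33.76°.

33.76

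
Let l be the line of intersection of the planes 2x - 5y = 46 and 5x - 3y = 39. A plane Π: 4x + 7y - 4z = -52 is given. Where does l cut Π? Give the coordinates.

Direction of l: (2, -5, 0) × (5, -3, 0) = (0, 0, 19).
A point on l: solving the two plane equations with z = 6 gives (3, -8, 6).
Substitute r = (3, -8, 6) + t(0, 0, 19) into the plane: -68 + (-76)t = -52, so t = -4/19.
Intersection: (3, -8, 6) + (-4/19)·(0, 0, 19) = (3, -8, 2).

(3, -8, 2)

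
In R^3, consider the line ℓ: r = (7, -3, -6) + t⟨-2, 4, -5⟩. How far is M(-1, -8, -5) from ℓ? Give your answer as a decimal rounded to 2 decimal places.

Taking (7, -3, -6) on ℓ with direction v = (-2, 4, -5): w = M − (7, -3, -6) = (-8, -5, 1), and w × v = (21, -42, -42).
Distance = |w × v| / |v| = √3969 / √45 ≈ 9.39.

9.39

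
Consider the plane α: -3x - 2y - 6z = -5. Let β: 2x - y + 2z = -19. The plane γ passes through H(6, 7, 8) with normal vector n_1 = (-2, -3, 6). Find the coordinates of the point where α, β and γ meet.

(-9, 7, 3)

γ: n_1·r = n_1·H gives -2x - 3y + 6z = 15.
Solving the 3×3 linear system -3x - 2y - 6z = -5, 2x - y + 2z = -19, -2x - 3y + 6z = 15 (e.g. by elimination or Cramer's rule, determinant = 80) gives (-9, 7, 3).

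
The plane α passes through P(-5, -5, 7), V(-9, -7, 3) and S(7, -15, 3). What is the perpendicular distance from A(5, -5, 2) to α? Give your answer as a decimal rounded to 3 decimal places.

6.667

PV = (-4, -2, -4), PS = (12, -10, -4); a normal to α is PV × PS = (-32, -64, 64).
Using P: α has equation -32x - 64y + 64z = 928.
n·A − d = (-32)·(5) + (-64)·(-5) + (64)·(2) − 928 = -640; |n| = √9216.
Distance = |-640| / √9216 = 640/√9216 ≈ 6.667.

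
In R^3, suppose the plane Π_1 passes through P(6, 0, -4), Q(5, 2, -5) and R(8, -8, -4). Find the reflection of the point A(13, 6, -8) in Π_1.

(-3, 2, 0)

PQ = (-1, 2, -1), PR = (2, -8, 0); a normal to Π_1 is PQ × PR = (-8, -2, 4).
Using P: Π_1 has equation -8x - 2y + 4z = -64.
λ = (n·A − d)/|n|² = (-148 − (-64))/84 = -1.
Reflection = A − 2λn = (13, 6, -8) − (-2)·(-8, -2, 4) = (-3, 2, 0).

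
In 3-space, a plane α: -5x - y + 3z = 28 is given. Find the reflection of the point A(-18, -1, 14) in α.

(12, 5, -4)

λ = (n·A − d)/|n|² = (133 − 28)/35 = 3.
Reflection = A − 2λn = (-18, -1, 14) − 6·(-5, -1, 3) = (12, 5, -4).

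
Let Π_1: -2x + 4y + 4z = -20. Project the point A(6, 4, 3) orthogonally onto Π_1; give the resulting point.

(8, 0, -1)

Foot = A − λn with λ = (n·A − d)/|n|² = (16 − (-20))/36 = 1.
Foot = (6, 4, 3) − 1·(-2, 4, 4) = (8, 0, -1).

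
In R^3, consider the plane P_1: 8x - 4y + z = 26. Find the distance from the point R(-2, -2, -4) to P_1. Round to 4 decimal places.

4.2222

n·R − d = (8)·(-2) + (-4)·(-2) + (1)·(-4) − 26 = -38; |n| = √81.
Distance = |-38| / √81 = 38/√81 ≈ 4.2222.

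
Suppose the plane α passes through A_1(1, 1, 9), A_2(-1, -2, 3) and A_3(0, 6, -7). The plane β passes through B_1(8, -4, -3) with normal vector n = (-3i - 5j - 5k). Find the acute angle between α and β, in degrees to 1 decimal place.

A_1A_2 = (-2, -3, -6), A_1A_3 = (-1, 5, -16); a normal to α is A_1A_2 × A_1A_3 = (78, -26, -13).
Using A_1: α has equation 78x - 26y - 13z = -65.
β: n·r = n·B_1 gives -3x - 5y - 5z = 11.
cos θ = |n₁·n₂| / (|n₁||n₂|) = |-39| / (√6929 · √59).
θ = arccos(0.06100) ≈ 86.5°.

86.5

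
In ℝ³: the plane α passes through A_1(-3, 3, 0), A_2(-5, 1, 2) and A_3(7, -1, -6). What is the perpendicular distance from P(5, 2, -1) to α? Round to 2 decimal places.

3.51

A_1A_2 = (-2, -2, 2), A_1A_3 = (10, -4, -6); a normal to α is A_1A_2 × A_1A_3 = (20, 8, 28).
Using A_1: α has equation 20x + 8y + 28z = -36.
n·P − d = (20)·(5) + (8)·(2) + (28)·(-1) − (-36) = 124; |n| = √1248.
Distance = |124| / √1248 = 124/√1248 ≈ 3.51.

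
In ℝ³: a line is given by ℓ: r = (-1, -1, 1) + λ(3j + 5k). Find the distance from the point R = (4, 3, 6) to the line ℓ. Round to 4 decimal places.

Taking (-1, -1, 1) on ℓ with direction v = (0, 3, 5): w = R − (-1, -1, 1) = (5, 4, 5), and w × v = (5, -25, 15).
Distance = |w × v| / |v| = √875 / √34 ≈ 5.0730.

5.0730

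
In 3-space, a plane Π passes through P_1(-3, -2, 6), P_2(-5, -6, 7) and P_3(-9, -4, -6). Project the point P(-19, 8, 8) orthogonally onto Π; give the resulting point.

P_1P_2 = (-2, -4, 1), P_1P_3 = (-6, -2, -12); a normal to Π is P_1P_2 × P_1P_3 = (50, -30, -20).
Using P_1: Π has equation 50x - 30y - 20z = -210.
Foot = P − λn with λ = (n·P − d)/|n|² = (-1350 − (-210))/3800 = -3/10.
Foot = (-19, 8, 8) − (-3/10)·(50, -30, -20) = (-4, -1, 2).

(-4, -1, 2)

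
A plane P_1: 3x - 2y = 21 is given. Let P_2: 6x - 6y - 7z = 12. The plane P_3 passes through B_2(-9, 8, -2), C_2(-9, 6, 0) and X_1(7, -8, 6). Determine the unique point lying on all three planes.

B_2C_2 = (0, -2, 2), B_2X_1 = (16, -16, 8); a normal to P_3 is B_2C_2 × B_2X_1 = (16, 32, 32).
Using B_2: P_3 has equation 16x + 32y + 32z = 48.
Solving the 3×3 linear system 3x - 2y = 21, 6x - 6y - 7z = 12, 16x + 32y + 32z = 48 (e.g. by elimination or Cramer's rule, determinant = 704) gives (3, -6, 6).

(3, -6, 6)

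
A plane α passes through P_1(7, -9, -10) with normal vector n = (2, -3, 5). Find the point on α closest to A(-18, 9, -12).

(-12, 0, 3)

α: n·r = n·P_1 gives 2x - 3y + 5z = -9.
Foot = A − λn with λ = (n·A − d)/|n|² = (-123 − (-9))/38 = -3.
Foot = (-18, 9, -12) − (-3)·(2, -3, 5) = (-12, 0, 3).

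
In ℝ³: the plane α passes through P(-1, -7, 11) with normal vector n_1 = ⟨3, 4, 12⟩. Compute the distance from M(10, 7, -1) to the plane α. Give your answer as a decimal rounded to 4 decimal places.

α: n_1·r = n_1·P gives 3x + 4y + 12z = 101.
n·M − d = (3)·(10) + (4)·(7) + (12)·(-1) − 101 = -55; |n| = √169.
Distance = |-55| / √169 = 55/√169 ≈ 4.2308.

4.2308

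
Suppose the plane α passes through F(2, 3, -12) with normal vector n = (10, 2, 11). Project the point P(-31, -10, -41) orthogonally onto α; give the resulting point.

(-1, -4, -8)

α: n·r = n·F gives 10x + 2y + 11z = -106.
Foot = P − λn with λ = (n·P − d)/|n|² = (-781 − (-106))/225 = -3.
Foot = (-31, -10, -41) − (-3)·(10, 2, 11) = (-1, -4, -8).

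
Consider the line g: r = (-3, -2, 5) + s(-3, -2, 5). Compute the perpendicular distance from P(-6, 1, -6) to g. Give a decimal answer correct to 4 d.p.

Taking (-3, -2, 5) on g with direction v = (-3, -2, 5): w = P − (-3, -2, 5) = (-3, 3, -11), and w × v = (-7, 48, 15).
Distance = |w × v| / |v| = √2578 / √38 ≈ 8.2366.

8.2366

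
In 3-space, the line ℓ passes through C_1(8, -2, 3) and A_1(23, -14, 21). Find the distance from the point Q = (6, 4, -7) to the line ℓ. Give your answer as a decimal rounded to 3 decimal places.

5.025

A direction vector for ℓ is A_1 − C_1 = (15, -12, 18).
Taking (8, -2, 3) on ℓ with direction v = (15, -12, 18): w = Q − (8, -2, 3) = (-2, 6, -10), and w × v = (-12, -114, -66).
Distance = |w × v| / |v| = √17496 / √693 ≈ 5.025.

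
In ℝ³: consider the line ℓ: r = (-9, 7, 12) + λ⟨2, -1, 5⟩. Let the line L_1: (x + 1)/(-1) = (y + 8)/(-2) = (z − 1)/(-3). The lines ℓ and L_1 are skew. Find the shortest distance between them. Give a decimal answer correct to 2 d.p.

L_1 has direction (-1, -2, -3) through (-1, -8, 1).
Common perpendicular direction n = (2, -1, 5) × (-1, -2, -3) = (13, 1, -5).
With w = (-1, -8, 1) − (-9, 7, 12) = (8, -15, -11), w · n = 144.
Distance = |w · n| / |n| = |144| / √195 ≈ 10.31.

10.31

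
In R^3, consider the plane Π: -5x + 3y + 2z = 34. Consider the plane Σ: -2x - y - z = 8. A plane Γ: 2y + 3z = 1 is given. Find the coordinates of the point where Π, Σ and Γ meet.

(-5, 5, -3)

Solving the 3×3 linear system -5x + 3y + 2z = 34, -2x - y - z = 8, 2y + 3z = 1 (e.g. by elimination or Cramer's rule, determinant = 15) gives (-5, 5, -3).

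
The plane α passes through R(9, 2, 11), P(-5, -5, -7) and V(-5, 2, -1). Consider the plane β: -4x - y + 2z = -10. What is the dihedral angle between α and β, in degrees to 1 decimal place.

RP = (-14, -7, -18), RV = (-14, 0, -12); a normal to α is RP × RV = (84, 84, -98).
Using R: α has equation 84x + 84y - 98z = -154.
cos θ = |n₁·n₂| / (|n₁||n₂|) = |-616| / (√23716 · √21).
θ = arccos(0.87287) ≈ 29.2°.

29.2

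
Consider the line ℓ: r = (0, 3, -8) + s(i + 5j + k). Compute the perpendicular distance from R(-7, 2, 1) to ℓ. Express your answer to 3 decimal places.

11.431

Taking (0, 3, -8) on ℓ with direction v = (1, 5, 1): w = R − (0, 3, -8) = (-7, -1, 9), and w × v = (-46, 16, -34).
Distance = |w × v| / |v| = √3528 / √27 ≈ 11.431.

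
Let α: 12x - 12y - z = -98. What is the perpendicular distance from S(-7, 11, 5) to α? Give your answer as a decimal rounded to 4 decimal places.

n·S − d = (12)·(-7) + (-12)·(11) + (-1)·(5) − (-98) = -123; |n| = √289.
Distance = |-123| / √289 = 123/√289 ≈ 7.2353.

7.2353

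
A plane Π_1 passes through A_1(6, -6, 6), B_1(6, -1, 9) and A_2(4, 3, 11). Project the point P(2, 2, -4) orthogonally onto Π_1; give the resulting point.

A_1B_1 = (0, 5, 3), A_1A_2 = (-2, 9, 5); a normal to Π_1 is A_1B_1 × A_1A_2 = (-2, -6, 10).
Using A_1: Π_1 has equation -2x - 6y + 10z = 84.
Foot = P − λn with λ = (n·P − d)/|n|² = (-56 − 84)/140 = -1.
Foot = (2, 2, -4) − (-1)·(-2, -6, 10) = (0, -4, 6).

(0, -4, 6)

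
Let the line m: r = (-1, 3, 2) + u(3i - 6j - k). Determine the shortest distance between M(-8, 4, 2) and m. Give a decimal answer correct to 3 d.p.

Taking (-1, 3, 2) on m with direction v = (3, -6, -1): w = M − (-1, 3, 2) = (-7, 1, 0), and w × v = (-1, -7, 39).
Distance = |w × v| / |v| = √1571 / √46 ≈ 5.844.

5.844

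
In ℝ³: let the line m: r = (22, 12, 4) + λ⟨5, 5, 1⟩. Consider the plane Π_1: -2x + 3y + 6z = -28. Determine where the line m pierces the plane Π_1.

(2, -8, 0)

Substitute r = (22, 12, 4) + t(5, 5, 1) into the plane: 16 + 11t = -28, so t = -4.
Intersection: (22, 12, 4) + (-4)·(5, 5, 1) = (2, -8, 0).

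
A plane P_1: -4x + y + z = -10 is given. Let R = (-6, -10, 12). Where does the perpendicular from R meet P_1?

Foot = R − λn with λ = (n·R − d)/|n|² = (26 − (-10))/18 = 2.
Foot = (-6, -10, 12) − 2·(-4, 1, 1) = (2, -12, 10).

(2, -12, 10)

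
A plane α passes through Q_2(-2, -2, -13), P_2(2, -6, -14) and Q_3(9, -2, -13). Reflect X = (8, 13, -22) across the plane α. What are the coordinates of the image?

Q_2P_2 = (4, -4, -1), Q_2Q_3 = (11, 0, 0); a normal to α is Q_2P_2 × Q_2Q_3 = (0, -11, 44).
Using Q_2: α has equation -11y + 44z = -550.
λ = (n·X − d)/|n|² = (-1111 − (-550))/2057 = -3/11.
Reflection = X − 2λn = (8, 13, -22) − (-6/11)·(0, -11, 44) = (8, 7, 2).

(8, 7, 2)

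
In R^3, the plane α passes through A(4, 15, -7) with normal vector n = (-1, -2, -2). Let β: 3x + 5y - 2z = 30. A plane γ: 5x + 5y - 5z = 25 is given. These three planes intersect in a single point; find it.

(2, 6, 3)

α: n·r = n·A gives -x - 2y - 2z = -20.
Solving the 3×3 linear system -x - 2y - 2z = -20, 3x + 5y - 2z = 30, 5x + 5y - 5z = 25 (e.g. by elimination or Cramer's rule, determinant = 25) gives (2, 6, 3).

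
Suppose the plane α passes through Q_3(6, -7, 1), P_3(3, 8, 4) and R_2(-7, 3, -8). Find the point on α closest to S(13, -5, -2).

Q_3P_3 = (-3, 15, 3), Q_3R_2 = (-13, 10, -9); a normal to α is Q_3P_3 × Q_3R_2 = (-165, -66, 165).
Using Q_3: α has equation -165x - 66y + 165z = -363.
Foot = S − λn with λ = (n·S − d)/|n|² = (-2145 − (-363))/58806 = -1/33.
Foot = (13, -5, -2) − (-1/33)·(-165, -66, 165) = (8, -7, 3).

(8, -7, 3)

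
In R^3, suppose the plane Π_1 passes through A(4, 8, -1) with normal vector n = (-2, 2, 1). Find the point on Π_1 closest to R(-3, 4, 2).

(-1, 2, 1)

Π_1: n·r = n·A gives -2x + 2y + z = 7.
Foot = R − λn with λ = (n·R − d)/|n|² = (16 − 7)/9 = 1.
Foot = (-3, 4, 2) − 1·(-2, 2, 1) = (-1, 2, 1).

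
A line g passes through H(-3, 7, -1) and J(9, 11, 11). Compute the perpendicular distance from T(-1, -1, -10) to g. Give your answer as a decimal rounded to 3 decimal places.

10.234

A direction vector for g is J − H = (12, 4, 12).
Taking (-3, 7, -1) on g with direction v = (12, 4, 12): w = T − (-3, 7, -1) = (2, -8, -9), and w × v = (-60, -132, 104).
Distance = |w × v| / |v| = √31840 / √304 ≈ 10.234.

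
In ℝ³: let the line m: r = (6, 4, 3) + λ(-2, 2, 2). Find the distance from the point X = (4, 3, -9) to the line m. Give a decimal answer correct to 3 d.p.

Taking (6, 4, 3) on m with direction v = (-2, 2, 2): w = X − (6, 4, 3) = (-2, -1, -12), and w × v = (22, 28, -6).
Distance = |w × v| / |v| = √1304 / √12 ≈ 10.424.

10.424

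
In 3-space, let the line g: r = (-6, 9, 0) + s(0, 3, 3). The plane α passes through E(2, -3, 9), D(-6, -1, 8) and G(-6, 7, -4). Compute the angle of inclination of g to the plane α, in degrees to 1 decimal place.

ED = (-8, 2, -1), EG = (-8, 10, -13); a normal to α is ED × EG = (-16, -96, -64).
Using E: α has equation -16x - 96y - 64z = -320.
sin θ = |n·v| / (|n||v|) = |-480| / (√13568 · √18) = 0.97129.
θ ≈ 76.2°.

76.2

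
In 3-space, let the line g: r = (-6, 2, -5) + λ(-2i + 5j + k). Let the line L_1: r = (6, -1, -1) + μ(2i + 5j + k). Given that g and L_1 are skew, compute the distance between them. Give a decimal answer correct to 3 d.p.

Common perpendicular direction n = (-2, 5, 1) × (2, 5, 1) = (0, 4, -20).
With w = (6, -1, -1) − (-6, 2, -5) = (12, -3, 4), w · n = -92.
Distance = |w · n| / |n| = |-92| / √416 ≈ 4.511.

4.511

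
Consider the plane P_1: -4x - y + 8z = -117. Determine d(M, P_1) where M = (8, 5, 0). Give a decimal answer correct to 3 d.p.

n·M − d = (-4)·(8) + (-1)·(5) + (8)·(0) − (-117) = 80; |n| = √81.
Distance = |80| / √81 = 80/√81 ≈ 8.889.

8.889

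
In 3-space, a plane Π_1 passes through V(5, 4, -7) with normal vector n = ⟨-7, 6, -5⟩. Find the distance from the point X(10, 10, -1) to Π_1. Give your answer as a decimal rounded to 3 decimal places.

Π_1: n·r = n·V gives -7x + 6y - 5z = 24.
n·X − d = (-7)·(10) + (6)·(10) + (-5)·(-1) − 24 = -29; |n| = √110.
Distance = |-29| / √110 = 29/√110 ≈ 2.765.

2.765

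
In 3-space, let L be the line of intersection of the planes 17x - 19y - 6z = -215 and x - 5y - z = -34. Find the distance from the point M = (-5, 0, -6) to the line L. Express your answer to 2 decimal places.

Direction of L: (17, -19, -6) × (1, -5, -1) = (-11, 11, -66).
A point on L: solving the two plane equations with x = -6 gives (-6, 5, 3).
Taking (-6, 5, 3) on L with direction v = (-11, 11, -66): w = M − (-6, 5, 3) = (1, -5, -9), and w × v = (429, 165, -44).
Distance = |w × v| / |v| = √213202 / √4598 ≈ 6.81.

6.81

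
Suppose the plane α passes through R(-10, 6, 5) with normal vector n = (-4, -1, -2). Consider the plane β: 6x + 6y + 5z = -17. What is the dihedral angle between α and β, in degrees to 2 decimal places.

α: n·r = n·R gives -4x - y - 2z = 24.
cos θ = |n₁·n₂| / (|n₁||n₂|) = |-40| / (√21 · √97).
θ = arccos(0.88627) ≈ 27.59°.

27.59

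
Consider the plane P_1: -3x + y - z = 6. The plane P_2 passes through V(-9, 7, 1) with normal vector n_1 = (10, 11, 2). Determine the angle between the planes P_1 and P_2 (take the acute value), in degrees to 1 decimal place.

P_2: n_1·r = n_1·V gives 10x + 11y + 2z = -11.
cos θ = |n₁·n₂| / (|n₁||n₂|) = |-21| / (√11 · √225).
θ = arccos(0.42212) ≈ 65.0°.

65.0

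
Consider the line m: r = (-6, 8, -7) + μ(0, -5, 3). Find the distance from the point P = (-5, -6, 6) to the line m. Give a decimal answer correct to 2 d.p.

4.07

Taking (-6, 8, -7) on m with direction v = (0, -5, 3): w = P − (-6, 8, -7) = (1, -14, 13), and w × v = (23, -3, -5).
Distance = |w × v| / |v| = √563 / √34 ≈ 4.07.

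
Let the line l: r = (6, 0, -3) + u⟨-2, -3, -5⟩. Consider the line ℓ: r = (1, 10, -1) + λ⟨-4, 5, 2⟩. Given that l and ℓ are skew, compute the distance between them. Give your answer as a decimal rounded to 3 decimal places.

2.679

Common perpendicular direction n = (-2, -3, -5) × (-4, 5, 2) = (19, 24, -22).
With w = (1, 10, -1) − (6, 0, -3) = (-5, 10, 2), w · n = 101.
Distance = |w · n| / |n| = |101| / √1421 ≈ 2.679.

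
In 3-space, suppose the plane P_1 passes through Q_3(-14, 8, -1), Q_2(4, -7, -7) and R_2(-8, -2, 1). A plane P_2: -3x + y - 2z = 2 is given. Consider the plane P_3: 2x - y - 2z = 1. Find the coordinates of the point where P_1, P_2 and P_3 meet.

Q_3Q_2 = (18, -15, -6), Q_3R_2 = (6, -10, 2); a normal to P_1 is Q_3Q_2 × Q_3R_2 = (-90, -72, -90).
Using Q_3: P_1 has equation -90x - 72y - 90z = 774.
Solving the 3×3 linear system -90x - 72y - 90z = 774, -3x + y - 2z = 2, 2x - y - 2z = 1 (e.g. by elimination or Cramer's rule, determinant = 990) gives (-3, -7, 0).

(-3, -7, 0)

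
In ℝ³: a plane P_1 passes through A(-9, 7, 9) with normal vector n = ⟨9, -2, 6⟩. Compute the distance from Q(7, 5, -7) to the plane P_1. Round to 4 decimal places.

P_1: n·r = n·A gives 9x - 2y + 6z = -41.
n·Q − d = (9)·(7) + (-2)·(5) + (6)·(-7) − (-41) = 52; |n| = √121.
Distance = |52| / √121 = 52/√121 ≈ 4.7273.

4.7273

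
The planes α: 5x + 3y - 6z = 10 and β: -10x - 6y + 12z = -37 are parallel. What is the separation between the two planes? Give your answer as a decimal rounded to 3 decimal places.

1.016

Rescale β by 1/(-2): 5x + 3y - 6z = 37/2. Then distance = |10 − (37/2)| / √70 ≈ 1.016.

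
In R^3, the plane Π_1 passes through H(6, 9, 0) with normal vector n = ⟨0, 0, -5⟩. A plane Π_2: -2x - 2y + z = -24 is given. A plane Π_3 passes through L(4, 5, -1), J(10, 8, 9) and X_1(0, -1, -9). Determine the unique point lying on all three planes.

Π_1: n·r = n·H gives -5z = 0.
LJ = (6, 3, 10), LX_1 = (-4, -6, -8); a normal to Π_3 is LJ × LX_1 = (36, 8, -24).
Using L: Π_3 has equation 36x + 8y - 24z = 208.
Solving the 3×3 linear system -5z = 0, -2x - 2y + z = -24, 36x + 8y - 24z = 208 (e.g. by elimination or Cramer's rule, determinant = -280) gives (4, 8, 0).

(4, 8, 0)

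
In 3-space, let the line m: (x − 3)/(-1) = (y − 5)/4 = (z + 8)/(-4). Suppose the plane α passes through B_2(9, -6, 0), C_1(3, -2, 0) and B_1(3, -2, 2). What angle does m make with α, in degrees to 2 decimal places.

28.87

m has direction (-1, 4, -4) through (3, 5, -8).
B_2C_1 = (-6, 4, 0), B_2B_1 = (-6, 4, 2); a normal to α is B_2C_1 × B_2B_1 = (8, 12, 0).
Using B_2: α has equation 8x + 12y = 0.
sin θ = |n·v| / (|n||v|) = |40| / (√208 · √33) = 0.48280.
θ ≈ 28.87°.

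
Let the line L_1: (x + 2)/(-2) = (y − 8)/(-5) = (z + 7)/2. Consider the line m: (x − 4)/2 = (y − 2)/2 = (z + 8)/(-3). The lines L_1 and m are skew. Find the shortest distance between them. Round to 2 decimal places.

5.67

L_1 has direction (-2, -5, 2) through (-2, 8, -7).
m has direction (2, 2, -3) through (4, 2, -8).
Common perpendicular direction n = (-2, -5, 2) × (2, 2, -3) = (11, -2, 6).
With w = (4, 2, -8) − (-2, 8, -7) = (6, -6, -1), w · n = 72.
Distance = |w · n| / |n| = |72| / √161 ≈ 5.67.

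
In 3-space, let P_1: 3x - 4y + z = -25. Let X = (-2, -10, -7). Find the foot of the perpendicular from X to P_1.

Foot = X − λn with λ = (n·X − d)/|n|² = (27 − (-25))/26 = 2.
Foot = (-2, -10, -7) − 2·(3, -4, 1) = (-8, -2, -9).

(-8, -2, -9)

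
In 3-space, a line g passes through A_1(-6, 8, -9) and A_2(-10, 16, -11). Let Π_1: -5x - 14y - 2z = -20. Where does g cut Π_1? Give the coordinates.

(-4, 4, -8)

A direction vector for g is A_2 − A_1 = (-4, 8, -2).
Substitute r = (-6, 8, -9) + t(-4, 8, -2) into the plane: -64 + (-88)t = -20, so t = -1/2.
Intersection: (-6, 8, -9) + (-1/2)·(-4, 8, -2) = (-4, 4, -8).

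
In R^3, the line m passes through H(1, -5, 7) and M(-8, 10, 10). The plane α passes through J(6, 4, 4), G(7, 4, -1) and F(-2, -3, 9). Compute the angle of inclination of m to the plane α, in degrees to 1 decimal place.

A direction vector for m is M − H = (-9, 15, 3).
JG = (1, 0, -5), JF = (-8, -7, 5); a normal to α is JG × JF = (-35, 35, -7).
Using J: α has equation -35x + 35y - 7z = -98.
sin θ = |n·v| / (|n||v|) = |819| / (√2499 · √315) = 0.92309.
θ ≈ 67.4°.

67.4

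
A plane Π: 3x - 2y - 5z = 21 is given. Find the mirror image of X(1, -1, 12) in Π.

λ = (n·X − d)/|n|² = (-55 − 21)/38 = -2.
Reflection = X − 2λn = (1, -1, 12) − (-4)·(3, -2, -5) = (13, -9, -8).

(13, -9, -8)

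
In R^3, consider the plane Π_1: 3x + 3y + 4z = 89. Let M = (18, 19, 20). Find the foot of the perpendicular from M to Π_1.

(9, 10, 8)

Foot = M − λn with λ = (n·M − d)/|n|² = (191 − 89)/34 = 3.
Foot = (18, 19, 20) − 3·(3, 3, 4) = (9, 10, 8).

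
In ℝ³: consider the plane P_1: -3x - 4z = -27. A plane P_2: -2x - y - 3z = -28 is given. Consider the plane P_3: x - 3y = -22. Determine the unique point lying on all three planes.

Solving the 3×3 linear system -3x - 4z = -27, -2x - y - 3z = -28, x - 3y = -22 (e.g. by elimination or Cramer's rule, determinant = -1) gives (5, 9, 3).

(5, 9, 3)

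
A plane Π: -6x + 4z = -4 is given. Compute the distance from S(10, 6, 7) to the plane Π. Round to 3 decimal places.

3.883

n·S − d = (-6)·(10) + (0)·(6) + (4)·(7) − (-4) = -28; |n| = √52.
Distance = |-28| / √52 = 28/√52 ≈ 3.883.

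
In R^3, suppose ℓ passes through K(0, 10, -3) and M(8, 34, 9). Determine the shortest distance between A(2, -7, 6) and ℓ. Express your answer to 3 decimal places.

A direction vector for ℓ is M − K = (8, 24, 12).
Taking (0, 10, -3) on ℓ with direction v = (8, 24, 12): w = A − (0, 10, -3) = (2, -17, 9), and w × v = (-420, 48, 184).
Distance = |w × v| / |v| = √212560 / √784 ≈ 16.466.

16.466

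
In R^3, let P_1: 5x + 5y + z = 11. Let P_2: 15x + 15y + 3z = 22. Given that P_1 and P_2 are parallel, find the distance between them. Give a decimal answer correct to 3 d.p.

0.513

Rescale P_2 by 1/3: 5x + 5y + z = 22/3. Then distance = |11 − (22/3)| / √51 ≈ 0.513.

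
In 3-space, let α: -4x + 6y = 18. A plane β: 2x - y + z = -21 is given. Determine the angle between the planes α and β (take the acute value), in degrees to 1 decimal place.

37.6

cos θ = |n₁·n₂| / (|n₁||n₂|) = |-14| / (√52 · √6).
θ = arccos(0.79259) ≈ 37.6°.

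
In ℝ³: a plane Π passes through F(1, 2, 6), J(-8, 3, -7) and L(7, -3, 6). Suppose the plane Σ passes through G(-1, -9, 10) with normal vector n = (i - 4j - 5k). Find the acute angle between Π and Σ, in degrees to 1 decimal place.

85.8

FJ = (-9, 1, -13), FL = (6, -5, 0); a normal to Π is FJ × FL = (-65, -78, 39).
Using F: Π has equation -65x - 78y + 39z = 13.
Σ: n·r = n·G gives x - 4y - 5z = -15.
cos θ = |n₁·n₂| / (|n₁||n₂|) = |52| / (√11830 · √42).
θ = arccos(0.07377) ≈ 85.8°.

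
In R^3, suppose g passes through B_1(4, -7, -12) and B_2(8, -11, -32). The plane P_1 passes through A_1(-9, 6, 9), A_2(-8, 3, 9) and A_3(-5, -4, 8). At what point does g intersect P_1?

(2, -5, -2)

A direction vector for g is B_2 − B_1 = (4, -4, -20).
A_1A_2 = (1, -3, 0), A_1A_3 = (4, -10, -1); a normal to P_1 is A_1A_2 × A_1A_3 = (3, 1, 2).
Using A_1: P_1 has equation 3x + y + 2z = -3.
Substitute r = (4, -7, -12) + t(4, -4, -20) into the plane: -19 + (-32)t = -3, so t = -1/2.
Intersection: (4, -7, -12) + (-1/2)·(4, -4, -20) = (2, -5, -2).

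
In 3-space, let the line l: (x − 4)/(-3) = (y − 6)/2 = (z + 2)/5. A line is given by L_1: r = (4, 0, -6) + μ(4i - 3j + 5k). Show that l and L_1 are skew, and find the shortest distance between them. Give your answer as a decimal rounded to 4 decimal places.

4.9741

l has direction (-3, 2, 5) through (4, 6, -2).
Common perpendicular direction n = (-3, 2, 5) × (4, -3, 5) = (25, 35, 1).
With w = (4, 0, -6) − (4, 6, -2) = (0, -6, -4), w · n = -214.
Since n ≠ 0 the lines are not parallel, and w · n = -214 ≠ 0 so they do not intersect; hence they are skew.
Distance = |w · n| / |n| = |-214| / √1851 ≈ 4.9741.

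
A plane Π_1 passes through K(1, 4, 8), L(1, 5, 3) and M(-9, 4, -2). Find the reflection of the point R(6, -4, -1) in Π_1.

(2, 16, 3)

KL = (0, 1, -5), KM = (-10, 0, -10); a normal to Π_1 is KL × KM = (-10, 50, 10).
Using K: Π_1 has equation -10x + 50y + 10z = 270.
λ = (n·R − d)/|n|² = (-270 − 270)/2700 = -1/5.
Reflection = R − 2λn = (6, -4, -1) − (-2/5)·(-10, 50, 10) = (2, 16, 3).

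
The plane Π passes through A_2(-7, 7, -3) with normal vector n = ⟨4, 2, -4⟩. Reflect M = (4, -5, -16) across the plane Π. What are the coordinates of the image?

(-12, -13, 0)

Π: n·r = n·A_2 gives 4x + 2y - 4z = -2.
λ = (n·M − d)/|n|² = (70 − (-2))/36 = 2.
Reflection = M − 2λn = (4, -5, -16) − 4·(4, 2, -4) = (-12, -13, 0).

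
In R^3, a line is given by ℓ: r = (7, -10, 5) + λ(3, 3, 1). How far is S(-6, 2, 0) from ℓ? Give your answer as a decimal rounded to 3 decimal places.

Taking (7, -10, 5) on ℓ with direction v = (3, 3, 1): w = S − (7, -10, 5) = (-13, 12, -5), and w × v = (27, -2, -75).
Distance = |w × v| / |v| = √6358 / √19 ≈ 18.293.

18.293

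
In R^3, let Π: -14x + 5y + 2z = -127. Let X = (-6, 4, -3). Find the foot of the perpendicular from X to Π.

Foot = X − λn with λ = (n·X − d)/|n|² = (98 − (-127))/225 = 1.
Foot = (-6, 4, -3) − 1·(-14, 5, 2) = (8, -1, -5).

(8, -1, -5)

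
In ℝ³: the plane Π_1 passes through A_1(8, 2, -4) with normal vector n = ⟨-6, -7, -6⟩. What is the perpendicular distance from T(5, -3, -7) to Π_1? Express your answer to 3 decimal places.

6.455

Π_1: n·r = n·A_1 gives -6x - 7y - 6z = -38.
n·T − d = (-6)·(5) + (-7)·(-3) + (-6)·(-7) − (-38) = 71; |n| = √121.
Distance = |71| / √121 = 71/√121 ≈ 6.455.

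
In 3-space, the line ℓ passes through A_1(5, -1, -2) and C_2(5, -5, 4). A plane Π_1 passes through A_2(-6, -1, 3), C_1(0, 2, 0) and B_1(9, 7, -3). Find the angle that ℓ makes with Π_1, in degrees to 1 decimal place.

A direction vector for ℓ is C_2 − A_1 = (0, -4, 6).
A_2C_1 = (6, 3, -3), A_2B_1 = (15, 8, -6); a normal to Π_1 is A_2C_1 × A_2B_1 = (6, -9, 3).
Using A_2: Π_1 has equation 6x - 9y + 3z = -18.
sin θ = |n·v| / (|n||v|) = |54| / (√126 · √52) = 0.66712.
θ ≈ 41.8°.

41.8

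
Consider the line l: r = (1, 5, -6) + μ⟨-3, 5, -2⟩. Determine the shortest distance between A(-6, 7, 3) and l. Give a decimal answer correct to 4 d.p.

Taking (1, 5, -6) on l with direction v = (-3, 5, -2): w = A − (1, 5, -6) = (-7, 2, 9), and w × v = (-49, -41, -29).
Distance = |w × v| / |v| = √4923 / √38 ≈ 11.3821.

11.3821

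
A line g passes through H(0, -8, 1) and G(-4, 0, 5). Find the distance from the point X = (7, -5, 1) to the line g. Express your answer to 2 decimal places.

7.60

A direction vector for g is G − H = (-4, 8, 4).
Taking (0, -8, 1) on g with direction v = (-4, 8, 4): w = X − (0, -8, 1) = (7, 3, 0), and w × v = (12, -28, 68).
Distance = |w × v| / |v| = √5552 / √96 ≈ 7.60.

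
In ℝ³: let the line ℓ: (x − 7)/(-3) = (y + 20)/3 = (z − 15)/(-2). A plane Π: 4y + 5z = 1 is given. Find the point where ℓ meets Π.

ℓ has direction (-3, 3, -2) through (7, -20, 15).
Substitute r = (7, -20, 15) + t(-3, 3, -2) into the plane: -5 + 2t = 1, so t = 3.
Intersection: (7, -20, 15) + 3·(-3, 3, -2) = (-2, -11, 9).

(-2, -11, 9)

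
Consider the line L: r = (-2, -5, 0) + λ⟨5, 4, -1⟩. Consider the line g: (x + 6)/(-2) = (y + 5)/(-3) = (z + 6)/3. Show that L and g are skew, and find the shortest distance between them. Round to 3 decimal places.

0.347

g has direction (-2, -3, 3) through (-6, -5, -6).
Common perpendicular direction n = (5, 4, -1) × (-2, -3, 3) = (9, -13, -7).
With w = (-6, -5, -6) − (-2, -5, 0) = (-4, 0, -6), w · n = 6.
Since n ≠ 0 the lines are not parallel, and w · n = 6 ≠ 0 so they do not intersect; hence they are skew.
Distance = |w · n| / |n| = |6| / √299 ≈ 0.347.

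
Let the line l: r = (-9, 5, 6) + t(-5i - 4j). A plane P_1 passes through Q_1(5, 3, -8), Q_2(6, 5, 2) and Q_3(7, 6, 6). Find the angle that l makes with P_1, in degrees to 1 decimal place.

Q_1Q_2 = (1, 2, 10), Q_1Q_3 = (2, 3, 14); a normal to P_1 is Q_1Q_2 × Q_1Q_3 = (-2, 6, -1).
Using Q_1: P_1 has equation -2x + 6y - z = 16.
sin θ = |n·v| / (|n||v|) = |-14| / (√41 · √41) = 0.34146.
θ ≈ 20.0°.

20.0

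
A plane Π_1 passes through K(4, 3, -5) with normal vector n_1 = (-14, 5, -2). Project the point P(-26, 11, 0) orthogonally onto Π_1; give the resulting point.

Π_1: n_1·r = n_1·K gives -14x + 5y - 2z = -31.
Foot = P − λn with λ = (n·P − d)/|n|² = (419 − (-31))/225 = 2.
Foot = (-26, 11, 0) − 2·(-14, 5, -2) = (2, 1, 4).

(2, 1, 4)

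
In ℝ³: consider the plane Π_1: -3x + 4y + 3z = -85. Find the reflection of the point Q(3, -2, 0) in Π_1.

(15, -18, -12)

λ = (n·Q − d)/|n|² = (-17 − (-85))/34 = 2.
Reflection = Q − 2λn = (3, -2, 0) − 4·(-3, 4, 3) = (15, -18, -12).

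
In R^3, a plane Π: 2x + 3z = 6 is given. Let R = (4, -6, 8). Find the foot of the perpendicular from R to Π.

Foot = R − λn with λ = (n·R − d)/|n|² = (32 − 6)/13 = 2.
Foot = (4, -6, 8) − 2·(2, 0, 3) = (0, -6, 2).

(0, -6, 2)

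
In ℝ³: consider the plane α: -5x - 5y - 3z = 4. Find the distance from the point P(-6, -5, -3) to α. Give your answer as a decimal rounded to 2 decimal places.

n·P − d = (-5)·(-6) + (-5)·(-5) + (-3)·(-3) − 4 = 60; |n| = √59.
Distance = |60| / √59 = 60/√59 ≈ 7.81.

7.81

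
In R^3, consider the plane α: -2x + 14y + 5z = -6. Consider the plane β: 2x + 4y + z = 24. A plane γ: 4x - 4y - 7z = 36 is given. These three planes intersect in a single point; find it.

Solving the 3×3 linear system -2x + 14y + 5z = -6, 2x + 4y + z = 24, 4x - 4y - 7z = 36 (e.g. by elimination or Cramer's rule, determinant = 180) gives (10, 1, 0).

(10, 1, 0)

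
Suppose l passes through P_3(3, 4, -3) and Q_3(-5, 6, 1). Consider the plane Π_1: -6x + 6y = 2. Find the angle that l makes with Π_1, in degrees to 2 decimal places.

A direction vector for l is Q_3 − P_3 = (-8, 2, 4).
sin θ = |n·v| / (|n||v|) = |60| / (√72 · √84) = 0.77152.
θ ≈ 50.49°.

50.49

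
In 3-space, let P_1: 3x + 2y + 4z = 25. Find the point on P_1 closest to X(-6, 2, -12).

(3, 8, 0)

Foot = X − λn with λ = (n·X − d)/|n|² = (-62 − 25)/29 = -3.
Foot = (-6, 2, -12) − (-3)·(3, 2, 4) = (3, 8, 0).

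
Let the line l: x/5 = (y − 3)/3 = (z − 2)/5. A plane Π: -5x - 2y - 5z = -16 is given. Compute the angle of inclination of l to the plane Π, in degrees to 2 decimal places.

82.80

l has direction (5, 3, 5) through (0, 3, 2).
sin θ = |n·v| / (|n||v|) = |-56| / (√54 · √59) = 0.99212.
θ ≈ 82.80°.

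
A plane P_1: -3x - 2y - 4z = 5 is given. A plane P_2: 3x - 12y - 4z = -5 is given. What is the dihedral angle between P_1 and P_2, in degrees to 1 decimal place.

63.7

cos θ = |n₁·n₂| / (|n₁||n₂|) = |31| / (√29 · √169).
θ = arccos(0.44281) ≈ 63.7°.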